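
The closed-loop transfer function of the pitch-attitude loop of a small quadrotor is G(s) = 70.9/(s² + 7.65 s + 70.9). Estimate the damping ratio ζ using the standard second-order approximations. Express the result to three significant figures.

ζ ≈ 0.454

Matching coefficients with s² + 2ζω_n s + ω_n² gives ω_n² = 70.9 ⇒ ω_n = 8.42 rad/s, and ζ = 7.65/(2ω_n) = 0.454.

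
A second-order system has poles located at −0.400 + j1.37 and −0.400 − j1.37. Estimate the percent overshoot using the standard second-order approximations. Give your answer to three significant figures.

%OS ≈ 40.0%

The poles are at −σ ± jω_d with σ = 0.400 and ω_d = 1.37, so ω_n = √(σ²+ω_d²) = 1.43 rad/s and ζ = σ/ω_n = 0.280.
%OS = 100 e^{−πζ/√(1−ζ²)} with ζ = 0.280 gives 40.0%.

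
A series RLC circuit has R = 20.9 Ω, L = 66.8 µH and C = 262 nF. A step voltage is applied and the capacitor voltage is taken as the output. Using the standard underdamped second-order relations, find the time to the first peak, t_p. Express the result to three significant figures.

t_p ≈ 0.0000174 s

For a series RLC circuit (capacitor voltage as output), ω_n = 1/√(LC) = 1/√(66.8 µH · 262 nF) = 239000 rad/s.
ζ = (R/2)·√(C/L) = (20.9/2)·√(262 nF/66.8 µH) = 0.654.
The damped frequency ω_d = ω_n√(1−ζ²) = 181000 rad/s. t_p = π/ω_d = 0.0000174 s.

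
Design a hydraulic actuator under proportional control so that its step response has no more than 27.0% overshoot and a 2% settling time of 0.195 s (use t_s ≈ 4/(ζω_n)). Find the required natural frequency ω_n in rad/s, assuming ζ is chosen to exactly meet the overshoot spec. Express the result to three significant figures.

From %OS = 100·exp(−πζ/√(1−ζ²)), invert to get ζ = −ln(OS)/√(π² + ln²(OS)) with OS = 0.270.
−ln 0.270 = 1.309, so ζ = 1.309/√(π² + 1.714) = 0.385.
Then ω_n = 4/(ζ t_s) = 4/(0.385 × 0.195) = 53.3 rad/s.

ω_n ≈ 53.3 rad/s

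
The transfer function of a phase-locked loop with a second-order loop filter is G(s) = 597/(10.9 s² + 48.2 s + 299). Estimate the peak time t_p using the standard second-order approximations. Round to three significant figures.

t_p ≈ 0.662 s

Dividing through by 10.9: denominator becomes s² + 4.422 s + 27.43.
So ω_n = √27.43 = 5.24 rad/s and ζ = 4.422/(2·5.24) = 0.422.
The damped frequency ω_d = ω_n√(1−ζ²) = 4.75 rad/s. t_p = π/ω_d = 0.662 s.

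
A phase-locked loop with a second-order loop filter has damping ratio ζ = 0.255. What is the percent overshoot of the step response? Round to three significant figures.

For an underdamped second-order system, %OS = 100·exp(−πζ/√(1−ζ²)).
πζ/√(1−ζ²) = π·0.255/√(1−0.0650) = 0.8285, so %OS = 100·e^(−0.8285) = 43.7%.

%OS ≈ 43.7%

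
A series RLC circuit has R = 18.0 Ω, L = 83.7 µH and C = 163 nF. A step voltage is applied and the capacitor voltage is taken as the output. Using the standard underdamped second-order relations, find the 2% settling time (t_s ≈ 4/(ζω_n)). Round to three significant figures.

For a series RLC circuit (capacitor voltage as output), ω_n = 1/√(LC) = 1/√(83.7 µH · 163 nF) = 271000 rad/s.
ζ = (R/2)·√(C/L) = (18.0/2)·√(163 nF/83.7 µH) = 0.397.
t_s ≈ 4/(ζω_n) = 0.0000372 s.

t_s ≈ 0.0000372 s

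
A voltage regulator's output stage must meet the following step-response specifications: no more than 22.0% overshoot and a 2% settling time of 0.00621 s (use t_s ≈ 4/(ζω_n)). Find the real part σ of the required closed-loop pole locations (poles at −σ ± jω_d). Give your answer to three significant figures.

σ ≈ 644

The settling-time spec alone fixes σ = ζω_n = 4/t_s = 4/0.00621 = 644.
(Overshoot then fixes ζ = 0.434 and hence ω_d = σ·√(1−ζ²)/ζ = 1340 rad/s.)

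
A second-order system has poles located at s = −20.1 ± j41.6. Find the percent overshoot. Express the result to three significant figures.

%OS ≈ 21.9%

The poles are at −σ ± jω_d with σ = 20.1 and ω_d = 41.6, so ω_n = √(σ²+ω_d²) = 46.2 rad/s and ζ = σ/ω_n = 0.435.
%OS = 100 e^{−πζ/√(1−ζ²)} with ζ = 0.435 gives 21.9%.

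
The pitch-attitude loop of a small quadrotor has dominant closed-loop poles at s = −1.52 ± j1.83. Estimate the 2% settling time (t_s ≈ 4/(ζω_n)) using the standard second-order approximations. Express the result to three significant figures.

t_s ≈ 2.63 s

For poles at −σ ± jω_d, ζω_n = σ = 1.52, so t_s ≈ 4/σ = 2.63 s.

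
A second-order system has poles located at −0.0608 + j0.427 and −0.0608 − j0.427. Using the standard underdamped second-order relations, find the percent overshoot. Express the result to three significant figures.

%OS ≈ 63.9%

The poles are at −σ ± jω_d with σ = 0.0608 and ω_d = 0.427, so ω_n = √(σ²+ω_d²) = 0.431 rad/s and ζ = σ/ω_n = 0.141.
Overshoot: exp(−π·0.141/√(1−0.141²)) = 0.639, i.e. 63.9%.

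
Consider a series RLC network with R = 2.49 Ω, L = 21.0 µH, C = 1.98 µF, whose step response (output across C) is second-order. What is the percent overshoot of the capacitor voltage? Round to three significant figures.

For a series RLC circuit (capacitor voltage as output), ω_n = 1/√(LC) = 1/√(21.0 µH · 1.98 µF) = 155000 rad/s.
ζ = (R/2)·√(C/L) = (2.49/2)·√(1.98 µF/21.0 µH) = 0.382.
Overshoot: exp(−π·0.382/√(1−0.382²)) = 0.273, i.e. 27.3%.

%OS ≈ 27.3%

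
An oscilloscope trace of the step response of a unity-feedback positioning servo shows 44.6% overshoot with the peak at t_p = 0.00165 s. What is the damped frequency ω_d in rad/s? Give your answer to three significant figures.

ω_d ≈ 1900 rad/s

t_p = π/ω_d, so ω_d = π/0.00165 = 1900 rad/s.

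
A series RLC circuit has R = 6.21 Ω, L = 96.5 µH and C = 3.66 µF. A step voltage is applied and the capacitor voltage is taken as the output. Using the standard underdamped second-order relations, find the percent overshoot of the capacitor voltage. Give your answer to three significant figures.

For a series RLC circuit (capacitor voltage as output), ω_n = 1/√(LC) = 1/√(96.5 µH · 3.66 µF) = 53200 rad/s.
ζ = (R/2)·√(C/L) = (6.21/2)·√(3.66 µF/96.5 µH) = 0.605.
%OS = 100·exp(−πζ/√(1−ζ²)) = 9.21%.

%OS ≈ 9.21%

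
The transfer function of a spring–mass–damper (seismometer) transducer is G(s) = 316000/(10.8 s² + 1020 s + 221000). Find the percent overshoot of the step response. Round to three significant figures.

%OS ≈ 33.3%

Dividing through by 10.8: denominator becomes s² + 94.44 s + 20460.
So ω_n = √20460 = 143 rad/s and ζ = 94.44/(2·143) = 0.330.
Overshoot: exp(−π·0.330/√(1−0.330²)) = 0.333, i.e. 33.3%.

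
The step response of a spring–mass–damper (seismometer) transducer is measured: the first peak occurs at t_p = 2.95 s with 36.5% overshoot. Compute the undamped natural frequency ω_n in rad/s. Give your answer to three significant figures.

ω_n ≈ 1.12 rad/s

ζ from %OS: ζ = |ln 0.365|/√(π²+ln²0.365) = 0.305.
From t_p = π/ω_d, ω_d = π/2.95 = 1.06 rad/s, so ω_n = ω_d/√(1−ζ²) = 1.12 rad/s.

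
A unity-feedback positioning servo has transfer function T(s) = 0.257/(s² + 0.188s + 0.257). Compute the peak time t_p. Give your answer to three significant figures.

t_p ≈ 6.31 s

Matching coefficients with s² + 2ζω_n s + ω_n² gives ω_n² = 0.257 ⇒ ω_n = 0.507 rad/s, and ζ = 0.188/(2ω_n) = 0.185.
ω_d = 0.507·√(1 − 0.185²) = 0.498 rad/s. Then t_p = π/ω_d = 6.31 s.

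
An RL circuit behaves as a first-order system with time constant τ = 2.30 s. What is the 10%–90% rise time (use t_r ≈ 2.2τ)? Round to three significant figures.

t_r ≈ 2.2τ = 5.06 s.

t_r ≈ 5.06 s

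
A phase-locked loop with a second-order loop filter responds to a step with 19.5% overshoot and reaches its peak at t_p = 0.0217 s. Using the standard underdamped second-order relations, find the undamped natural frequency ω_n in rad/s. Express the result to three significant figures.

ζ from %OS: ζ = |ln 0.195|/√(π²+ln²0.195) = 0.462.
t_p = π/ω_d ⇒ ω_d = 145 rad/s; then ω_n = ω_d/√(1−ζ²) = 163 rad/s.

ω_n ≈ 163 rad/s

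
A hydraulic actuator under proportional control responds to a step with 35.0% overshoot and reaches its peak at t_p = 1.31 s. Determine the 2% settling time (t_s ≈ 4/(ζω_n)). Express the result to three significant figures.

From the overshoot, ζ = −ln(OS)/√(π²+ln²(OS)) = 0.317.
From t_p = π/ω_d, ω_d = π/1.31 = 2.40 rad/s, so ω_n = ω_d/√(1−ζ²) = 2.53 rad/s.
t_s ≈ 4/(ζω_n) = 4/(0.317·2.53) = 4.99 s.

t_s ≈ 4.99 s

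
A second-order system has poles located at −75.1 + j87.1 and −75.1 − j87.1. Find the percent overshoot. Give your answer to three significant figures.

The poles are at −σ ± jω_d with σ = 75.1 and ω_d = 87.1, so ω_n = √(σ²+ω_d²) = 115 rad/s and ζ = σ/ω_n = 0.653.
%OS = 100·exp(−πζ/√(1−ζ²)) = 6.66%.

%OS ≈ 6.66%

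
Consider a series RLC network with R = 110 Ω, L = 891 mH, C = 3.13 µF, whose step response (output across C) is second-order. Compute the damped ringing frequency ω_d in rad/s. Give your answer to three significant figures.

For a series RLC circuit (capacitor voltage as output), ω_n = 1/√(LC) = 1/√(891 mH · 3.13 µF) = 599 rad/s.
ζ = (R/2)·√(C/L) = (110/2)·√(3.13 µF/891 mH) = 0.103.
The damped frequency ω_d = ω_n√(1−ζ²) = 596 rad/s.

ω_d ≈ 596 rad/s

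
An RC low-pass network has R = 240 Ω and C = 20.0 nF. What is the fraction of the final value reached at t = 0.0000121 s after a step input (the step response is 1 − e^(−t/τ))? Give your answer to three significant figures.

y/y_∞ ≈ 0.920

τ = RC = 240 × 20.0 nF = 0.00000480 s.
y(t)/y_∞ = 1 − e^(−t/τ) = 1 − e^(−0.0000121/0.00000480) = 1 − e^(−2.52) = 0.920.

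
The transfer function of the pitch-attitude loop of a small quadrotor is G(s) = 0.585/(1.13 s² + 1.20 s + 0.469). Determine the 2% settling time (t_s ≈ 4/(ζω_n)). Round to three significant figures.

t_s ≈ 7.53 s

Dividing through by 1.13: denominator becomes s² + 1.062 s + 0.4150.
So ω_n = √0.4150 = 0.644 rad/s and ζ = 1.062/(2·0.644) = 0.824.
t_s ≈ 4/(ζω_n) = 7.53 s.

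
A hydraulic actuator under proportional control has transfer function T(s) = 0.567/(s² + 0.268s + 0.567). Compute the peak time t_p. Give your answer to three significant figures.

t_p ≈ 4.24 s

ω_n = √0.567 = 0.753 rad/s; ζ = 0.268/(2·0.753) = 0.178.
ω_d = 0.753·√(1 − 0.178²) = 0.741 rad/s. Then t_p = π/ω_d = 4.24 s.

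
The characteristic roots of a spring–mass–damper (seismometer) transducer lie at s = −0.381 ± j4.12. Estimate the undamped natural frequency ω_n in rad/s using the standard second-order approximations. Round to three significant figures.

ω_n ≈ 4.14 rad/s

|pole| = ω_n = √(0.381² + 4.12²) = 4.14 rad/s; ζ = cos θ = σ/ω_n = 0.0921.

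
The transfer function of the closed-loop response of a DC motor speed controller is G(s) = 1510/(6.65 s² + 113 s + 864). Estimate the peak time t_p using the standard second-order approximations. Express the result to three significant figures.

Dividing through by 6.65: denominator becomes s² + 16.99 s + 129.9.
So ω_n = √129.9 = 11.4 rad/s and ζ = 16.99/(2·11.4) = 0.745.
ω_d = ω_n√(1−ζ²) = 7.60 rad/s. t_p = π/ω_d = 0.413 s.

t_p ≈ 0.413 s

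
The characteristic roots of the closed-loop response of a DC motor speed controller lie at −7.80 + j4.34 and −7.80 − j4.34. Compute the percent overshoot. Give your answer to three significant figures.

%OS ≈ 0.353%

|pole| = ω_n = √(7.80² + 4.34²) = 8.93 rad/s; ζ = cos θ = σ/ω_n = 0.874.
%OS = 100·exp(−πζ/√(1−ζ²)) = 0.353%.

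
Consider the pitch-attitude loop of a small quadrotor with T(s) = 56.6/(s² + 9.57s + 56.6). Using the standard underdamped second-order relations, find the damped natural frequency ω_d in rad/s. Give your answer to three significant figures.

ω_d ≈ 5.81 rad/s

Comparing the denominator to s² + 2ζω_n s + ω_n²: ω_n = √56.6 = 7.52 rad/s, and 2ζω_n = 9.57 so ζ = 9.57/(2·7.52) = 0.636.
ω_d = 7.52·√(1 − 0.636²) = 5.81 rad/s.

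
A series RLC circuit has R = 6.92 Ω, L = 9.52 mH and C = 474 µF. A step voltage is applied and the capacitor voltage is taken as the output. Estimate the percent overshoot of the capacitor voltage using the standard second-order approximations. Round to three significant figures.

%OS ≈ 2.20%

For a series RLC circuit (capacitor voltage as output), ω_n = 1/√(LC) = 1/√(9.52 mH · 474 µF) = 471 rad/s.
ζ = (R/2)·√(C/L) = (6.92/2)·√(474 µF/9.52 mH) = 0.772.
%OS = 100·exp(−πζ/√(1−ζ²)) = 2.20%.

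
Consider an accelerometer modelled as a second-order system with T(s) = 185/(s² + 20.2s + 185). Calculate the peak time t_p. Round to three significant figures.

t_p ≈ 0.345 s

ω_n = √185 = 13.6 rad/s; ζ = 20.2/(2·13.6) = 0.743.
ω_d = ω_n√(1−ζ²) = 9.11 rad/s. Then t_p = π/ω_d = 0.345 s.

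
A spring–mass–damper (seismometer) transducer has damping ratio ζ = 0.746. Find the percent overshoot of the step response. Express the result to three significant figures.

For an underdamped second-order system, %OS = 100·exp(−πζ/√(1−ζ²)).
πζ/√(1−ζ²) = π·0.746/√(1−0.557) = 3.519, so %OS = 100·e^(−3.519) = 2.96%.

%OS ≈ 2.96%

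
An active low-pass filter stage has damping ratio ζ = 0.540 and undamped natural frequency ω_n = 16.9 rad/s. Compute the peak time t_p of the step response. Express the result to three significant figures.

The damped frequency is ω_d = ω_n√(1−ζ²) = 16.9·√(1−0.292) = 14.2 rad/s.
Peak time t_p = π/ω_d = π/14.2 = 0.221 s.

t_p ≈ 0.221 s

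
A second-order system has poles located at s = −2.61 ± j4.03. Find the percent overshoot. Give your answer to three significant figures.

%OS ≈ 13.1%

The poles are at −σ ± jω_d with σ = 2.61 and ω_d = 4.03, so ω_n = √(σ²+ω_d²) = 4.80 rad/s and ζ = σ/ω_n = 0.544.
%OS = 100 e^{−πζ/√(1−ζ²)} with ζ = 0.544 gives 13.1%.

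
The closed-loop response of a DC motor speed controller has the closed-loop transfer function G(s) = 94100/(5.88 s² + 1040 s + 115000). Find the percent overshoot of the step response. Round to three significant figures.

Dividing through by 5.88: denominator becomes s² + 176.9 s + 19560.
So ω_n = √19560 = 140 rad/s and ζ = 176.9/(2·140) = 0.632.
Overshoot: exp(−π·0.632/√(1−0.632²)) = 0.0770, i.e. 7.70%.

%OS ≈ 7.70%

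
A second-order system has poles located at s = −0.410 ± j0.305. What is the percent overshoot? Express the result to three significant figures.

%OS ≈ 1.47%

With σ = 0.410, ω_d = 0.305: ω_n = √(σ²+ω_d²) = 0.511 rad/s, ζ = σ/ω_n = 0.802.
%OS = 100·exp(−πζ/√(1−ζ²)) = 1.47%.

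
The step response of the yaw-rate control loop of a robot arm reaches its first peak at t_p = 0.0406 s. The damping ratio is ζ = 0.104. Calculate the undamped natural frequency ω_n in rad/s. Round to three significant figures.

ω_n ≈ 77.8 rad/s

Peak time t_p = π/ω_d, so ω_d = π/t_p = π/0.0406 = 77.4 rad/s.
ω_n = ω_d/√(1−ζ²) = 77.4/√0.989 = 77.8 rad/s.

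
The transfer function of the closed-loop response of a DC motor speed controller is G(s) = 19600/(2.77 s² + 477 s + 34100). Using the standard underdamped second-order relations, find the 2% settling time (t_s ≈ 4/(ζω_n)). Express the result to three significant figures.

Dividing through by 2.77: denominator becomes s² + 172.2 s + 12310.
So ω_n = √12310 = 111 rad/s and ζ = 172.2/(2·111) = 0.776.
t_s ≈ 4/(ζω_n) = 0.0465 s.

t_s ≈ 0.0465 s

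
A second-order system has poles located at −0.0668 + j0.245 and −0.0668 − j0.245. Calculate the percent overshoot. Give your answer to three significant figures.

|pole| = ω_n = √(0.0668² + 0.245²) = 0.254 rad/s; ζ = cos θ = σ/ω_n = 0.263.
%OS = 100·exp(−πζ/√(1−ζ²)) = 42.5%.

%OS ≈ 42.5%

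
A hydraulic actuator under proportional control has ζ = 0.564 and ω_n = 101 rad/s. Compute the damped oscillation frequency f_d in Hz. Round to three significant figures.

ω_d = ω_n√(1−ζ²) = 101·√0.682 = 83.4 rad/s.
f_d = ω_d/(2π) = 13.3 Hz.

f_d ≈ 13.3 Hz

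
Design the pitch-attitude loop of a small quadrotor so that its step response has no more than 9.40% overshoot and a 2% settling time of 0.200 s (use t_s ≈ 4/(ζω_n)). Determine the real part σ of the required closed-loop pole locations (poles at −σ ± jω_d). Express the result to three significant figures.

The settling-time spec alone fixes σ = ζω_n = 4/t_s = 4/0.200 = 20.0.
(Overshoot then fixes ζ = 0.601 and hence ω_d = σ·√(1−ζ²)/ζ = 26.6 rad/s.)

σ ≈ 20.0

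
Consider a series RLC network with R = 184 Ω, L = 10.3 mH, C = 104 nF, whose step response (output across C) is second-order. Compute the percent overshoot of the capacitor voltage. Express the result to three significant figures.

%OS ≈ 38.3%

For a series RLC circuit (capacitor voltage as output), ω_n = 1/√(LC) = 1/√(10.3 mH · 104 nF) = 30600 rad/s.
ζ = (R/2)·√(C/L) = (184/2)·√(104 nF/10.3 mH) = 0.292.
%OS = 100·exp(−πζ/√(1−ζ²)) = 38.3%.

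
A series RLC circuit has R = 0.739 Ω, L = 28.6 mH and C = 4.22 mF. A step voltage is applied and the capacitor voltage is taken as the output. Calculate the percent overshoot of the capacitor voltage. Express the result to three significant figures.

%OS ≈ 63.7%

For a series RLC circuit (capacitor voltage as output), ω_n = 1/√(LC) = 1/√(28.6 mH · 4.22 mF) = 91.0 rad/s.
ζ = (R/2)·√(C/L) = (0.739/2)·√(4.22 mF/28.6 mH) = 0.142.
Overshoot: exp(−π·0.142/√(1−0.142²)) = 0.637, i.e. 63.7%.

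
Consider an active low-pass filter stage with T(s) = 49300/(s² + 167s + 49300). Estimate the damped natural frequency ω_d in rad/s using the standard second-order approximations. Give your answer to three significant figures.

Comparing the denominator to s² + 2ζω_n s + ω_n²: ω_n = √49300 = 222 rad/s, and 2ζω_n = 167 so ζ = 167/(2·222) = 0.376.
ω_d = 222·√(1 − 0.376²) = 206 rad/s.

ω_d ≈ 206 rad/s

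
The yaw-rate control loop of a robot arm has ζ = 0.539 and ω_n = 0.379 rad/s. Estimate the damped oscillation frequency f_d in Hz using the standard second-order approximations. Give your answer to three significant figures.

ω_d = ω_n√(1−ζ²) = 0.379·√0.709 = 0.319 rad/s.
f_d = ω_d/(2π) = 0.0508 Hz.

f_d ≈ 0.0508 Hz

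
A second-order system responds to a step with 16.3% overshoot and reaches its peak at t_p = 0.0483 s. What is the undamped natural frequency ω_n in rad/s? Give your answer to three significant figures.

ω_n ≈ 75.1 rad/s

The overshoot fixes ζ = −ln(OS)/√(π²+ln²(OS)) = 0.500.
t_p = π/ω_d ⇒ ω_d = 65.0 rad/s; then ω_n = ω_d/√(1−ζ²) = 75.1 rad/s.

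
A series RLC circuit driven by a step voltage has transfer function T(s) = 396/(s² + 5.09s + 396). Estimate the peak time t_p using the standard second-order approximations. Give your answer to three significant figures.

ω_n = √396 = 19.9 rad/s; ζ = 5.09/(2·19.9) = 0.128.
ω_d = ω_n√(1−ζ²) = 19.7 rad/s. Then t_p = π/ω_d = 0.159 s.

t_p ≈ 0.159 s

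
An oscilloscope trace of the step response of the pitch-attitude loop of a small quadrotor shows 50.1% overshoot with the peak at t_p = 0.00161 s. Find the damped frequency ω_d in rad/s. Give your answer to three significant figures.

t_p = π/ω_d, so ω_d = π/0.00161 = 1950 rad/s.

ω_d ≈ 1950 rad/s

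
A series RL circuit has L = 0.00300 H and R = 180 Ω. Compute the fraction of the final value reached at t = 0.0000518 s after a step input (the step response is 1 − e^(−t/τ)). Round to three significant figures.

y/y_∞ ≈ 0.955

τ = L/R = 0.00300/180 = 0.0000167 s.
y(t)/y_∞ = 1 − e^(−t/τ) = 1 − e^(−0.0000518/0.0000167) = 1 − e^(−3.11) = 0.955.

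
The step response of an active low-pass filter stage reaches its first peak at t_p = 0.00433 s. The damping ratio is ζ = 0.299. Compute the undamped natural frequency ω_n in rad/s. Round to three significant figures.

ω_n ≈ 760 rad/s

Peak time t_p = π/ω_d, so ω_d = π/t_p = π/0.00433 = 726 rad/s.
ω_n = ω_d/√(1−ζ²) = 726/√0.911 = 760 rad/s.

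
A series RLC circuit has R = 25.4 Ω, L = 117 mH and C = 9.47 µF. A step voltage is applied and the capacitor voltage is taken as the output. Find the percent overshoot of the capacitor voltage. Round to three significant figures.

%OS ≈ 69.7%

For a series RLC circuit (capacitor voltage as output), ω_n = 1/√(LC) = 1/√(117 mH · 9.47 µF) = 950 rad/s.
ζ = (R/2)·√(C/L) = (25.4/2)·√(9.47 µF/117 mH) = 0.114.
%OS = 100 e^{−πζ/√(1−ζ²)} with ζ = 0.114 gives 69.7%.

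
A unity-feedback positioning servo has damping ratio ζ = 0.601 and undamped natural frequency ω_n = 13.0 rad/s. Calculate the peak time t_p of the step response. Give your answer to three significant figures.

t_p ≈ 0.302 s

The damped frequency is ω_d = ω_n√(1−ζ²) = 13.0·√(1−0.361) = 10.4 rad/s.
Peak time t_p = π/ω_d = π/10.4 = 0.302 s.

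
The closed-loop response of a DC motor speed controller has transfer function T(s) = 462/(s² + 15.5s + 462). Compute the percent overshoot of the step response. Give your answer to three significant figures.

Matching coefficients with s² + 2ζω_n s + ω_n² gives ω_n² = 462 ⇒ ω_n = 21.5 rad/s, and ζ = 15.5/(2ω_n) = 0.361.
%OS = 100·exp(−πζ/√(1−ζ²)) = 29.7%.

%OS ≈ 29.7%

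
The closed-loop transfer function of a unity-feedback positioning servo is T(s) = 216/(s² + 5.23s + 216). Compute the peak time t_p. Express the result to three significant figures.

t_p ≈ 0.217 s

Comparing the denominator to s² + 2ζω_n s + ω_n²: ω_n = √216 = 14.7 rad/s, and 2ζω_n = 5.23 so ζ = 5.23/(2·14.7) = 0.178.
ω_d = ω_n√(1−ζ²) = 14.5 rad/s. Then t_p = π/ω_d = 0.217 s.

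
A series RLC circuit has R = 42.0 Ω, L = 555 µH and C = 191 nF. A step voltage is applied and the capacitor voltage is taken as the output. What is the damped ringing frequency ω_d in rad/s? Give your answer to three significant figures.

ω_d ≈ 89500 rad/s

For a series RLC circuit (capacitor voltage as output), ω_n = 1/√(LC) = 1/√(555 µH · 191 nF) = 97100 rad/s.
ζ = (R/2)·√(C/L) = (42.0/2)·√(191 nF/555 µH) = 0.390.
ω_d = ω_n√(1−ζ²) = 89500 rad/s.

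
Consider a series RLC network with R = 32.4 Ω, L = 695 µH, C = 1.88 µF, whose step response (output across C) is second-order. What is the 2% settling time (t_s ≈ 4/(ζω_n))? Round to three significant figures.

t_s ≈ 0.000172 s

For a series RLC circuit (capacitor voltage as output), ω_n = 1/√(LC) = 1/√(695 µH · 1.88 µF) = 27700 rad/s.
ζ = (R/2)·√(C/L) = (32.4/2)·√(1.88 µF/695 µH) = 0.843.
t_s ≈ 4/(ζω_n) = 0.000172 s.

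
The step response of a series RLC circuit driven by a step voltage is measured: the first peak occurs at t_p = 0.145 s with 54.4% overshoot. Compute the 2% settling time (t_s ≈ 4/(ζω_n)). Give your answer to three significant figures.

From the overshoot, ζ = −ln(OS)/√(π²+ln²(OS)) = 0.190.
t_p = π/ω_d ⇒ ω_d = 21.7 rad/s; then ω_n = ω_d/√(1−ζ²) = 22.1 rad/s.
t_s ≈ 4/(ζω_n) = 4/(0.190·22.1) = 0.953 s.

t_s ≈ 0.953 s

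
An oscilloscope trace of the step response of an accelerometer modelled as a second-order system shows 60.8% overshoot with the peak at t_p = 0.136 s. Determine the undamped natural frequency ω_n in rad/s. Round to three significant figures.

From the overshoot, ζ = −ln(OS)/√(π²+ln²(OS)) = 0.156.
From t_p = π/ω_d, ω_d = π/0.136 = 23.1 rad/s, so ω_n = ω_d/√(1−ζ²) = 23.4 rad/s.

ω_n ≈ 23.4 rad/s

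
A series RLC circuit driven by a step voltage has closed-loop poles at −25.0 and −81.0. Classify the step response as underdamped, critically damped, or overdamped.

Since the poles are distinct, negative and real, the response is overdamped.

overdamped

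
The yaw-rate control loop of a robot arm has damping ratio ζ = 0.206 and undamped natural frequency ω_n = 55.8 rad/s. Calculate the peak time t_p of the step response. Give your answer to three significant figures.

t_p ≈ 0.0575 s

The damped frequency is ω_d = ω_n√(1−ζ²) = 55.8·√(1−0.0424) = 54.6 rad/s.
Peak time t_p = π/ω_d = π/54.6 = 0.0575 s.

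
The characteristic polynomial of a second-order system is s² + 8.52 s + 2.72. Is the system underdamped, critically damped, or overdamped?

overdamped

a² − 4b = 62 > 0 (two distinct real roots); the system is overdamped.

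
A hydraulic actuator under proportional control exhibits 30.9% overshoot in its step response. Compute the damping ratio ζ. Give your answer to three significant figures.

From %OS = 100·exp(−πζ/√(1−ζ²)), invert to get ζ = −ln(OS)/√(π² + ln²(OS)) with OS = 0.309.
−ln 0.309 = 1.174, so ζ = 1.174/√(π² + 1.379) = 0.350.

ζ ≈ 0.350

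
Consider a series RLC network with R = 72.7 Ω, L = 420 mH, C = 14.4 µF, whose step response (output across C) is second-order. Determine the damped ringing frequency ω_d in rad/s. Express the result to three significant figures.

ω_d ≈ 397 rad/s

For a series RLC circuit (capacitor voltage as output), ω_n = 1/√(LC) = 1/√(420 mH · 14.4 µF) = 407 rad/s.
ζ = (R/2)·√(C/L) = (72.7/2)·√(14.4 µF/420 mH) = 0.213.
ω_d = 407·√(1 − 0.213²) = 397 rad/s.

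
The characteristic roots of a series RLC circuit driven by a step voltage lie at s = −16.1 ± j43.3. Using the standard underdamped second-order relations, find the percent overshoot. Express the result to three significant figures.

|pole| = ω_n = √(16.1² + 43.3²) = 46.2 rad/s; ζ = cos θ = σ/ω_n = 0.349.
%OS = 100·exp(−πζ/√(1−ζ²)) = 31.1%.

%OS ≈ 31.1%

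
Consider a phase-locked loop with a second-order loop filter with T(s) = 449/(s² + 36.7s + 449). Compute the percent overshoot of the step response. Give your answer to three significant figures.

Comparing the denominator to s² + 2ζω_n s + ω_n²: ω_n = √449 = 21.2 rad/s, and 2ζω_n = 36.7 so ζ = 36.7/(2·21.2) = 0.866.
%OS = 100 e^{−πζ/√(1−ζ²)} with ζ = 0.866 gives 0.434%.

%OS ≈ 0.434%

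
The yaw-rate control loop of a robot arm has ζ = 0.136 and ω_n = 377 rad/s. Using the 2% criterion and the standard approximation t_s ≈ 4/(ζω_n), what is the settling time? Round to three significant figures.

t_s ≈ 4/(ζω_n) = 4/(0.136 × 377) = 0.0780 s.

t_s ≈ 0.0780 s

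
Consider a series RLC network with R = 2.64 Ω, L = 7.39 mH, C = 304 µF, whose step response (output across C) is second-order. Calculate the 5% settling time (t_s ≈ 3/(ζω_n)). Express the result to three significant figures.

For a series RLC circuit (capacitor voltage as output), ω_n = 1/√(LC) = 1/√(7.39 mH · 304 µF) = 667 rad/s.
ζ = (R/2)·√(C/L) = (2.64/2)·√(304 µF/7.39 mH) = 0.268.
t_s ≈ 3/(ζω_n) = 0.0168 s.

t_s ≈ 0.0168 s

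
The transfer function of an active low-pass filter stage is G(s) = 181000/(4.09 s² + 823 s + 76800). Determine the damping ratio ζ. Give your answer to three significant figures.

Dividing through by 4.09: denominator becomes s² + 201.2 s + 18780.
So ω_n = √18780 = 137 rad/s and ζ = 201.2/(2·137) = 0.734.

ζ ≈ 0.734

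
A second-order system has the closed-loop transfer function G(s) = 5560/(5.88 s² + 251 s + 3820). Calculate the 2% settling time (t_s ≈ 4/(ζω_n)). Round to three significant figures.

t_s ≈ 0.187 s

Dividing through by 5.88: denominator becomes s² + 42.69 s + 649.7.
So ω_n = √649.7 = 25.5 rad/s and ζ = 42.69/(2·25.5) = 0.837.
t_s ≈ 4/(ζω_n) = 0.187 s.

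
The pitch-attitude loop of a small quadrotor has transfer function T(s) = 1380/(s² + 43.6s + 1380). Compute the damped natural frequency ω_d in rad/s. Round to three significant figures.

ω_d ≈ 30.1 rad/s

Matching coefficients with s² + 2ζω_n s + ω_n² gives ω_n² = 1380 ⇒ ω_n = 37.1 rad/s, and ζ = 43.6/(2ω_n) = 0.587.
The damped frequency ω_d = ω_n√(1−ζ²) = 30.1 rad/s.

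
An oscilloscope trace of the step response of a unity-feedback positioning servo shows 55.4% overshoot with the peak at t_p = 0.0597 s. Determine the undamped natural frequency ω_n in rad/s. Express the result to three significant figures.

ω_n ≈ 53.5 rad/s

From the overshoot, ζ = −ln(OS)/√(π²+ln²(OS)) = 0.185.
t_p = π/ω_d ⇒ ω_d = 52.6 rad/s; then ω_n = ω_d/√(1−ζ²) = 53.5 rad/s.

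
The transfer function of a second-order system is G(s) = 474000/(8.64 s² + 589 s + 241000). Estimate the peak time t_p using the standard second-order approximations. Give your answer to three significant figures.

t_p ≈ 0.0192 s

Dividing through by 8.64: denominator becomes s² + 68.17 s + 27890.
So ω_n = √27890 = 167 rad/s and ζ = 68.17/(2·167) = 0.204.
The damped frequency ω_d = ω_n√(1−ζ²) = 163 rad/s. t_p = π/ω_d = 0.0192 s.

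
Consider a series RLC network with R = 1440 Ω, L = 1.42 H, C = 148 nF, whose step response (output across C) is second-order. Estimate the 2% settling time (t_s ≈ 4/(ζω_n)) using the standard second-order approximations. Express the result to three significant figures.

For a series RLC circuit (capacitor voltage as output), ω_n = 1/√(LC) = 1/√(1.42 H · 148 nF) = 2180 rad/s.
ζ = (R/2)·√(C/L) = (1440/2)·√(148 nF/1.42 H) = 0.232.
t_s ≈ 4/(ζω_n) = 0.00789 s.

t_s ≈ 0.00789 s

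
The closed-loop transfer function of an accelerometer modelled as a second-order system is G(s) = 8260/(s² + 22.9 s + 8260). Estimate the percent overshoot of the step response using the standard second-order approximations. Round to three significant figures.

Comparing the denominator to s² + 2ζω_n s + ω_n²: ω_n = √8260 = 90.9 rad/s, and 2ζω_n = 22.9 so ζ = 22.9/(2·90.9) = 0.126.
%OS = 100 e^{−πζ/√(1−ζ²)} with ζ = 0.126 gives 67.1%.

%OS ≈ 67.1%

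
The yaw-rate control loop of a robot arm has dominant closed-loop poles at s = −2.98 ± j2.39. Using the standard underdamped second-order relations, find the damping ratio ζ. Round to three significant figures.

The poles are at −σ ± jω_d with σ = 2.98 and ω_d = 2.39, so ω_n = √(σ²+ω_d²) = 3.82 rad/s and ζ = σ/ω_n = 0.780.

ζ ≈ 0.780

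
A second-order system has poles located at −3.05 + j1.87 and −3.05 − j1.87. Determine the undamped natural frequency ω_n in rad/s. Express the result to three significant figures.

ω_n ≈ 3.58 rad/s

The poles are at −σ ± jω_d with σ = 3.05 and ω_d = 1.87, so ω_n = √(σ²+ω_d²) = 3.58 rad/s and ζ = σ/ω_n = 0.853.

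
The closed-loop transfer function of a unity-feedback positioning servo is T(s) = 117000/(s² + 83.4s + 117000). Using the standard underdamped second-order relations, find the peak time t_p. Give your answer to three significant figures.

Matching coefficients with s² + 2ζω_n s + ω_n² gives ω_n² = 117000 ⇒ ω_n = 342 rad/s, and ζ = 83.4/(2ω_n) = 0.122.
ω_d = ω_n√(1−ζ²) = 340 rad/s. Then t_p = π/ω_d = 0.00925 s.

t_p ≈ 0.00925 s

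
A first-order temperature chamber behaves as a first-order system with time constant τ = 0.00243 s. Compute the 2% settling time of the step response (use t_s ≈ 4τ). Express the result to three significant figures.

t_s ≈ 4τ = 0.00972 s.

t_s ≈ 0.00972 s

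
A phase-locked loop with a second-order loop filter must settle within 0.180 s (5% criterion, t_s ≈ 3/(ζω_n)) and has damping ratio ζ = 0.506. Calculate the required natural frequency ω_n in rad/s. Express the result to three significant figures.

ω_n ≈ 32.9 rad/s

Rearranging t_s ≈ 3/(ζω_n) gives ω_n = 3/(ζ·t_s) = 3/(0.506 × 0.180) = 32.9 rad/s.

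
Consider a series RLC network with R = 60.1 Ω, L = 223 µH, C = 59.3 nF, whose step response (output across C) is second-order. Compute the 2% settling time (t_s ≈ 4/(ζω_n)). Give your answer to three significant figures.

t_s ≈ 0.0000297 s

For a series RLC circuit (capacitor voltage as output), ω_n = 1/√(LC) = 1/√(223 µH · 59.3 nF) = 275000 rad/s.
ζ = (R/2)·√(C/L) = (60.1/2)·√(59.3 nF/223 µH) = 0.490.
t_s ≈ 4/(ζω_n) = 0.0000297 s.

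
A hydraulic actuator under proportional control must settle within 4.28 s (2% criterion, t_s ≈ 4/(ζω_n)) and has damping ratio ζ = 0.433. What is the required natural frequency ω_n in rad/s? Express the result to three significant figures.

Rearranging t_s ≈ 4/(ζω_n) gives ω_n = 4/(ζ·t_s) = 4/(0.433 × 4.28) = 2.16 rad/s.

ω_n ≈ 2.16 rad/s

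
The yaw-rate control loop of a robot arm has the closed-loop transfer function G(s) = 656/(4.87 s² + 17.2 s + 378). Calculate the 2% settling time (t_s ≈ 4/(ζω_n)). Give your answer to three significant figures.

Dividing through by 4.87: denominator becomes s² + 3.532 s + 77.62.
So ω_n = √77.62 = 8.81 rad/s and ζ = 3.532/(2·8.81) = 0.200.
t_s ≈ 4/(ζω_n) = 2.27 s.

t_s ≈ 2.27 s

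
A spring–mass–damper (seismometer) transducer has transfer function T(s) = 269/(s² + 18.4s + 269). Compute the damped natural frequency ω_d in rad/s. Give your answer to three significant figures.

ω_d ≈ 13.6 rad/s

Comparing the denominator to s² + 2ζω_n s + ω_n²: ω_n = √269 = 16.4 rad/s, and 2ζω_n = 18.4 so ζ = 18.4/(2·16.4) = 0.561.
ω_d = ω_n√(1−ζ²) = 13.6 rad/s.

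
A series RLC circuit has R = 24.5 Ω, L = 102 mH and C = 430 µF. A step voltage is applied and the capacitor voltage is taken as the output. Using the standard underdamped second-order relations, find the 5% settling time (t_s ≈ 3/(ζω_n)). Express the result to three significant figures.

t_s ≈ 0.0250 s

For a series RLC circuit (capacitor voltage as output), ω_n = 1/√(LC) = 1/√(102 mH · 430 µF) = 151 rad/s.
ζ = (R/2)·√(C/L) = (24.5/2)·√(430 µF/102 mH) = 0.795.
t_s ≈ 3/(ζω_n) = 0.0250 s.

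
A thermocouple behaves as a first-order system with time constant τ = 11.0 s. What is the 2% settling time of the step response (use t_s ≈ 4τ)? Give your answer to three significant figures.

t_s ≈ 4τ = 44.0 s.

t_s ≈ 44.0 s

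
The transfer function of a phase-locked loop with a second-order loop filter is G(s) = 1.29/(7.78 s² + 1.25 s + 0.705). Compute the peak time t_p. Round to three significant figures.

t_p ≈ 10.8 s

Dividing through by 7.78: denominator becomes s² + 0.1607 s + 0.09062.
So ω_n = √0.09062 = 0.301 rad/s and ζ = 0.1607/(2·0.301) = 0.267.
ω_d = 0.301·√(1 − 0.267²) = 0.290 rad/s. t_p = π/ω_d = 10.8 s.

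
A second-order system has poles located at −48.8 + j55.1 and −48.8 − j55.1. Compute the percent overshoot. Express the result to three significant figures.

%OS ≈ 6.19%

|pole| = ω_n = √(48.8² + 55.1²) = 73.6 rad/s; ζ = cos θ = σ/ω_n = 0.663.
%OS = 100 e^{−πζ/√(1−ζ²)} with ζ = 0.663 gives 6.19%.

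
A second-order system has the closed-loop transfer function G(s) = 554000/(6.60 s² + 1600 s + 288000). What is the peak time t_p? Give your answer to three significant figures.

t_p ≈ 0.0185 s

Dividing through by 6.60: denominator becomes s² + 242.4 s + 43640.
So ω_n = √43640 = 209 rad/s and ζ = 242.4/(2·209) = 0.580.
ω_d = 209·√(1 − 0.580²) = 170 rad/s. t_p = π/ω_d = 0.0185 s.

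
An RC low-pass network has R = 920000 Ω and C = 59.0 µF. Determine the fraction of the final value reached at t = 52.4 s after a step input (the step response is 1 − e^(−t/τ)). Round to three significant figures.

τ = RC = 920000 × 59.0 µF = 54.3 s.
y(t)/y_∞ = 1 − e^(−t/τ) = 1 − e^(−52.4/54.3) = 1 − e^(−0.965) = 0.619.

y/y_∞ ≈ 0.619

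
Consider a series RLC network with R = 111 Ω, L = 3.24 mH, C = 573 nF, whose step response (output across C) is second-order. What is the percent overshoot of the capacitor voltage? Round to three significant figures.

For a series RLC circuit (capacitor voltage as output), ω_n = 1/√(LC) = 1/√(3.24 mH · 573 nF) = 23200 rad/s.
ζ = (R/2)·√(C/L) = (111/2)·√(573 nF/3.24 mH) = 0.738.
%OS = 100·exp(−πζ/√(1−ζ²)) = 3.22%.

%OS ≈ 3.22%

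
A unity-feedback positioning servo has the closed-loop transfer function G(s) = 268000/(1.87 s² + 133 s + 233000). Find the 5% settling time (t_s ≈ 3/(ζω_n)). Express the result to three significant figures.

t_s ≈ 0.0844 s

Dividing through by 1.87: denominator becomes s² + 71.12 s + 124600.
So ω_n = √124600 = 353 rad/s and ζ = 71.12/(2·353) = 0.101.
t_s ≈ 3/(ζω_n) = 0.0844 s.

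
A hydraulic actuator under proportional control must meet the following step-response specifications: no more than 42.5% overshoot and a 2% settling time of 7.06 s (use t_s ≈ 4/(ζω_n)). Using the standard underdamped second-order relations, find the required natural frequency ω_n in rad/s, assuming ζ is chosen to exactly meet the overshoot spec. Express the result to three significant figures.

ζ = −ln(OS)/√(π² + (ln OS)²). With OS = 0.425, ln OS = −0.8557 and ζ = 0.8557/3.256 = 0.263.
Then ω_n = 4/(ζ t_s) = 4/(0.263 × 7.06) = 2.16 rad/s.

ω_n ≈ 2.16 rad/s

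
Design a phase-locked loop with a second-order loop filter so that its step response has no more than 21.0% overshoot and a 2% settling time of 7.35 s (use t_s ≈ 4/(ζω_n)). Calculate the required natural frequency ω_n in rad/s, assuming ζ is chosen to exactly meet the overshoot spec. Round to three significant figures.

ω_n ≈ 1.22 rad/s

Inverting the overshoot relation: ζ = |ln 0.210|/√(π² + ln²0.210) = 0.445.
From t_s ≈ 4/(ζω_n): ω_n = 4/(ζ·t_s) = 4/(0.445·7.35) = 1.22 rad/s.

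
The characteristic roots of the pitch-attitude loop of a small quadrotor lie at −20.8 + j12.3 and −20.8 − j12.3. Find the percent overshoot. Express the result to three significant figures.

With σ = 20.8, ω_d = 12.3: ω_n = √(σ²+ω_d²) = 24.2 rad/s, ζ = σ/ω_n = 0.861.
%OS = 100·exp(−πζ/√(1−ζ²)) = 0.493%.

%OS ≈ 0.493%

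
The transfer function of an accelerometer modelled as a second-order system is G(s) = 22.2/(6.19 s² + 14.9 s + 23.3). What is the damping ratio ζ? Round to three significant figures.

ζ ≈ 0.620

Dividing through by 6.19: denominator becomes s² + 2.407 s + 3.764.
So ω_n = √3.764 = 1.94 rad/s and ζ = 2.407/(2·1.94) = 0.620.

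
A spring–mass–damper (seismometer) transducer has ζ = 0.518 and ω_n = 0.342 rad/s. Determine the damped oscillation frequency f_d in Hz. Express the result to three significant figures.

f_d ≈ 0.0466 Hz

ω_d = ω_n√(1−ζ²) = 0.342·√0.732 = 0.293 rad/s.
f_d = ω_d/(2π) = 0.0466 Hz.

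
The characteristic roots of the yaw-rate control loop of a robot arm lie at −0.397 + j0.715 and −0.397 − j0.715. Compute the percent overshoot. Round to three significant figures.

%OS ≈ 17.5%

|pole| = ω_n = √(0.397² + 0.715²) = 0.818 rad/s; ζ = cos θ = σ/ω_n = 0.485.
%OS = 100 e^{−πζ/√(1−ζ²)} with ζ = 0.485 gives 17.5%.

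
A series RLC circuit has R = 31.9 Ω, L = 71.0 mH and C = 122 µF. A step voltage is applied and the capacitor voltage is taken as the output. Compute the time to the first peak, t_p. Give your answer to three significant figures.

For a series RLC circuit (capacitor voltage as output), ω_n = 1/√(LC) = 1/√(71.0 mH · 122 µF) = 340 rad/s.
ζ = (R/2)·√(C/L) = (31.9/2)·√(122 µF/71.0 mH) = 0.661.
The damped frequency ω_d = ω_n√(1−ζ²) = 255 rad/s. t_p = π/ω_d = 0.0123 s.

t_p ≈ 0.0123 s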